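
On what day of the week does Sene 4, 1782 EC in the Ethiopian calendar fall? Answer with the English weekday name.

Wednesday

In the Gregorian calendar this is 9 June 1790 (JDN 2375004).
2375004 ≡ 2 (mod 7); counting from Monday = 0 gives Wednesday.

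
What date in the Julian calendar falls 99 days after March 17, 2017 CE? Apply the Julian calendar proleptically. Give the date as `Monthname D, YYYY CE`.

June 24, 2017 CE

JDN of March 17, 2017 CE = 2457843.
2457843 + 99 = 2457942.
JDN 2457942 in the Julian calendar is June 24, 2017 CE.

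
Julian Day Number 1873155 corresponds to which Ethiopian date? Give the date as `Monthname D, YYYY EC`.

The proleptic Gregorian equivalent of JDN 1873155 is 3 June 416.
In the Ethiopian calendar that day is Sene 8, 408 EC.

Sene 8, 408 EC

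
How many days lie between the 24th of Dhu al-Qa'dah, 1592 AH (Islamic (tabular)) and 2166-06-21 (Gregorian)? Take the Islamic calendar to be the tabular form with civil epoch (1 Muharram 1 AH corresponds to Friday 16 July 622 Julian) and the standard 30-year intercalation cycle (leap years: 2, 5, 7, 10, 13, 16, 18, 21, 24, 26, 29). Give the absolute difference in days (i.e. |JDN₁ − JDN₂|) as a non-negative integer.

First date → JDN 2512555; second date → JDN 2512347.
The interval is |2512555 − 2512347| = 208 days.

208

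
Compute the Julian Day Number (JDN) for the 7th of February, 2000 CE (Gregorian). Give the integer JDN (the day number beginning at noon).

JDN 2451545 is 1 January 2000 CE (Gregorian); the target day is +37 days from there, so JDN = 2451582.

2451582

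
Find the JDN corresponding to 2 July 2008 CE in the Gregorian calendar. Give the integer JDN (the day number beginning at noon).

2454650

JDN 2299161 is 15 October 1582 CE (Gregorian); the target day is +155489 days from there, so JDN = 2454650.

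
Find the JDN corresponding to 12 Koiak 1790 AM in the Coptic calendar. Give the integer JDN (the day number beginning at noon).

Equivalently 21 December 2073 (Gregorian).
JDN 2400001 is 17 November 1858 CE (Gregorian), MJD 0; the target day is +78562 days from there, so JDN = 2478563.

2478563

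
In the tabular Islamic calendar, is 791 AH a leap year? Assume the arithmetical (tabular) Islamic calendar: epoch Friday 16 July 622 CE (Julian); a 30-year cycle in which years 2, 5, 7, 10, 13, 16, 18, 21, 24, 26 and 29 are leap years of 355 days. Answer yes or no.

Year 791 AH is year 11 of its 30-year cycle; leap positions are 2, 5, 7, 10, 13, 16, 18, 21, 24, 26, 29, so it is a common year (354 days).

no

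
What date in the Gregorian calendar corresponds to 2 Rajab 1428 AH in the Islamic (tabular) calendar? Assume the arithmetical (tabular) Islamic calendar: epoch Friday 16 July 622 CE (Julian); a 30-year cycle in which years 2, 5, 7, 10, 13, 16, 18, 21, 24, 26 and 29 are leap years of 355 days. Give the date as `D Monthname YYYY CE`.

17 July 2007 CE

Julian Day Number of the source date = 2454299.
Converting JDN 2454299 to the Gregorian calendar gives 17 July 2007 CE.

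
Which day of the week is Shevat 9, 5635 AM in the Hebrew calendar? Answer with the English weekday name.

Friday

In the Gregorian calendar this is 15 January 1875 (JDN 2405904).
Since JDN mod 7 = 4 (0 = Monday), the day is Friday.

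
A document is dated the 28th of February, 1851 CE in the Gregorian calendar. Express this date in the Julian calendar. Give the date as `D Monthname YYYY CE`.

16 February 1851 CE

For dates in this range the Gregorian date is 12 days ahead of the Julian.
28 February 1851 Gregorian − 12 days → 16 February 1851 Julian.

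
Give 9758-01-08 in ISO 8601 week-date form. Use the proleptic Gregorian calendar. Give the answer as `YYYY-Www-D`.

The weekday is Sunday (ISO weekday 7).
That Sunday belongs to ISO week 1 of ISO year 9758.

9758-W01-7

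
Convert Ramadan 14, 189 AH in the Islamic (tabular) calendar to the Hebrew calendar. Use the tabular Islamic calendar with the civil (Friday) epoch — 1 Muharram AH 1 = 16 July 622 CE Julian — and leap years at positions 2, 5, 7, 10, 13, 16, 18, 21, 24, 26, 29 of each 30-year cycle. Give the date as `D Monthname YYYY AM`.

14 Elul 4565 AM

The source date corresponds to 18 August 805 in the proleptic Gregorian calendar (JDN 2015310).
That day falls on 14 Elul 4565 AM in the Hebrew calendar.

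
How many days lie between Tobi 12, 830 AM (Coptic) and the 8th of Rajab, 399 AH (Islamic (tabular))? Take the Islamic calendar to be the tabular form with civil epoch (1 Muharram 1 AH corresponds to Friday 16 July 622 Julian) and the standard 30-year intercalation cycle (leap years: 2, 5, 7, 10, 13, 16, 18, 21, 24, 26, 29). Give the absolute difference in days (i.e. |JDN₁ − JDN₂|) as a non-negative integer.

38291

JDN of the first date = 2127953.
JDN of the second date = 2089662.
|2089662 − 2127953| = 38291.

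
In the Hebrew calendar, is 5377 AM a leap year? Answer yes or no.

yes

Hebrew year 5377 is year 19 of its 19-year Metonic cycle; leap years are at positions 3, 6, 8, 11, 14, 17, 19, so it is a leap year (13 months).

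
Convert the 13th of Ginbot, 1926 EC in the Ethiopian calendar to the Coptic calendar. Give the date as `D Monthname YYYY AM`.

13 Pashons 1650 AM

The source date corresponds to 21 May 1934 in the Gregorian calendar (JDN 2427579).
That day falls on 13 Pashons 1650 AM in the Coptic calendar.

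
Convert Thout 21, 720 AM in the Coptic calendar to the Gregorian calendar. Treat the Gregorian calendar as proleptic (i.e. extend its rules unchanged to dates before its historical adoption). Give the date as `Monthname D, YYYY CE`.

Both dates share Julian Day Number 2087665; in the Gregorian calendar that is 25 September 1003 CE.

September 25, 1003 CE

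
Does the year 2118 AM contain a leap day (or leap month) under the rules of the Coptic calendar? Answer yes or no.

2118 mod 4 = 2; in the Coptic calendar a year is leap when year mod 4 = 3, so it is a common year.

no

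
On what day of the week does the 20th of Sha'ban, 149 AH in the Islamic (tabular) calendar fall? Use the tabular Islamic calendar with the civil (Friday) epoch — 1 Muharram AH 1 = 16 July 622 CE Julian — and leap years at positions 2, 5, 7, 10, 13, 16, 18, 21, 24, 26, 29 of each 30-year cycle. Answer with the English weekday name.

In the proleptic Gregorian calendar this is 4 October 766 (JDN 2001112).
JDN 2001112 mod 7 = 1, and JDN 0 was a Monday, so this is a Tuesday.

Tuesday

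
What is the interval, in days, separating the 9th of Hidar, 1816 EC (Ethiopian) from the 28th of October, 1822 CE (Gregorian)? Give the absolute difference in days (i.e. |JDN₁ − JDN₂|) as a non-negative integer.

386

First date → JDN 2387218; second date → JDN 2386832.
The interval is |2387218 − 2386832| = 386 days.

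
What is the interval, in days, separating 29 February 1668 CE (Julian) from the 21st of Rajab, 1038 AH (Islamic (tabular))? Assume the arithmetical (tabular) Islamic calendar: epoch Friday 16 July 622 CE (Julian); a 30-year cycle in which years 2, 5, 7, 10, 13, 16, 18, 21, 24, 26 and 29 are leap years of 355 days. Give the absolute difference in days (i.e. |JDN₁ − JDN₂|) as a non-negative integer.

14239

JDN of the first date = 2330354.
JDN of the second date = 2316115.
|2316115 − 2330354| = 14239.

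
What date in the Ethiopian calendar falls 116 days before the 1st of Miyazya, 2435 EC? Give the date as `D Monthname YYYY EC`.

5 Tahsas 2435 EC

JDN of the 1st of Miyazya, 2435 EC = 2613449.
2613449 − 116 = 2613333.
JDN 2613333 in the Ethiopian calendar is 5 Tahsas 2435 EC.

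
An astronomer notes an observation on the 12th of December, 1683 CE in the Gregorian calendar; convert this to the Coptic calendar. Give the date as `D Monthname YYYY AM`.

Both dates share Julian Day Number 2336109; in the Coptic calendar that is 5 Koiak 1400 AM.

5 Koiak 1400 AM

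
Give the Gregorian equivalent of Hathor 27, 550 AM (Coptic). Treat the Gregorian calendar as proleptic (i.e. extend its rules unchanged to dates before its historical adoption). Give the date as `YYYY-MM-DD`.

Julian Day Number of the source date = 2025638.
Converting JDN 2025638 to the Gregorian calendar gives 27 November 833 CE.

0833-11-27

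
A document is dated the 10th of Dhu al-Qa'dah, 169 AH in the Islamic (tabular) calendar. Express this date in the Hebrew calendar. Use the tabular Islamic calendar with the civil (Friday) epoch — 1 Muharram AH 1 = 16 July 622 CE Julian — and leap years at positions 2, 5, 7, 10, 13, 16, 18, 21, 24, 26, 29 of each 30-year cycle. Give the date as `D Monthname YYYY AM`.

12 Sivan 4546 AM

Julian Day Number of the source date = 2008278.
Converting JDN 2008278 to the Hebrew calendar gives 12 Sivan 4546 AM.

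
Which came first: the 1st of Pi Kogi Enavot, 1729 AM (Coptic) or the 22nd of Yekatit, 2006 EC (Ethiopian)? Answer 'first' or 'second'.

first

The two dates have Julian Day Numbers 2456542 and 2456718 respectively.
Since 2456542 < 2456718, the first date comes first.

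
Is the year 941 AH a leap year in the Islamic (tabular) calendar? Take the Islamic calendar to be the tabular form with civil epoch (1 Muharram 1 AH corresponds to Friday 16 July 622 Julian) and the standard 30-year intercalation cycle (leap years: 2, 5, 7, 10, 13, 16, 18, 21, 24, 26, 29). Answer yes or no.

no

Year 941 AH is year 11 of its 30-year cycle; leap positions are 2, 5, 7, 10, 13, 16, 18, 21, 24, 26, 29, so it is a common year (354 days).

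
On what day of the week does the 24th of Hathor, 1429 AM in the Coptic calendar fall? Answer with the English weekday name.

In the Gregorian calendar this is 1 December 1712 (JDN 2346690).
Since JDN mod 7 = 3 (0 = Monday), the day is Thursday.

Thursday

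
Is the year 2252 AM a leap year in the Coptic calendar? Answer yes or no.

2252 mod 4 = 0; in the Coptic calendar a year is leap when year mod 4 = 3, so it is a common year.

no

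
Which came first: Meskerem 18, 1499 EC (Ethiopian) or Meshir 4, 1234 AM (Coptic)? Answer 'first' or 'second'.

first

Converting both to JDN: 2271382 vs 2275536; the smaller is the first.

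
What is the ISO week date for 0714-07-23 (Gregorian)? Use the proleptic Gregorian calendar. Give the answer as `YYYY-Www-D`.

The weekday is Thursday (ISO weekday 4).
That Thursday belongs to ISO week 30 of ISO year 714.

0714-W30-4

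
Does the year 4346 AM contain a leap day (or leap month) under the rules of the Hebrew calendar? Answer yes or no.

Hebrew year 4346 is year 14 of its 19-year Metonic cycle; leap years are at positions 3, 6, 8, 11, 14, 17, 19, so it is a leap year (13 months).

yes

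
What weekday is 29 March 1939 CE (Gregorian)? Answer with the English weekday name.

JDN 2429352 mod 7 = 2, and JDN 0 was a Monday, so this is a Wednesday.

Wednesday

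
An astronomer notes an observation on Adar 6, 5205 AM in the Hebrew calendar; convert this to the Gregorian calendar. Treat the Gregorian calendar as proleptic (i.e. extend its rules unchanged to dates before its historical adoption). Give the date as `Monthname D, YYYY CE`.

February 22, 1445 CE

Julian Day Number of the source date = 2248888.
Converting JDN 2248888 to the Gregorian calendar gives 22 February 1445 CE.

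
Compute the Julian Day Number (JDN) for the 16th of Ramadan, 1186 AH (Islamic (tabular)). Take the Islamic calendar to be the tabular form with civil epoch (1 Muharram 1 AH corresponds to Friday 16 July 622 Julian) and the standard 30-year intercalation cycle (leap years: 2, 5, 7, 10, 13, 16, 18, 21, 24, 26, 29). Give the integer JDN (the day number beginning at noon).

2368615

Equivalently 11 December 1772 (Gregorian).
JDN 2400001 is 17 November 1858 CE (Gregorian), MJD 0; the target day is −31386 days from there, so JDN = 2368615.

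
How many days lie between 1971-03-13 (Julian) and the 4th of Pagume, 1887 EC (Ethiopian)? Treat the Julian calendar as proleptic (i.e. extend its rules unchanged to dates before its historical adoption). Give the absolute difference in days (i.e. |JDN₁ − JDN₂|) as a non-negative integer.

27592

First date → JDN 2441037; second date → JDN 2413445.
The interval is |2441037 − 2413445| = 27592 days.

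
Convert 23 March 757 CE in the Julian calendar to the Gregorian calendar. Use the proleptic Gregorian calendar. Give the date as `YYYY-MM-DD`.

The Julian–Gregorian offset here is 4 days (Julian trailing).
23 March 757 Julian + 4 days → 27 March 757 Gregorian.

0757-03-27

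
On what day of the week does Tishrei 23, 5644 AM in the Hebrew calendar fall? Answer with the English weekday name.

This is JDN 2409108 (24 October 1883 Gregorian).
Since JDN mod 7 = 2 (0 = Monday), the day is Wednesday.

Wednesday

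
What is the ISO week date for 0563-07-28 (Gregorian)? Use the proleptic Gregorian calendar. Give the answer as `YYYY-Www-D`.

The weekday is Thursday (ISO weekday 4).
That Thursday belongs to ISO week 30 of ISO year 563.

0563-W30-4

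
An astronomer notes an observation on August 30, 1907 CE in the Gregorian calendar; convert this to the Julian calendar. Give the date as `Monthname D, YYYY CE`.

August 17, 1907 CE

For dates in this range the Gregorian date is 13 days ahead of the Julian.
30 August 1907 Gregorian − 13 days → 17 August 1907 Julian.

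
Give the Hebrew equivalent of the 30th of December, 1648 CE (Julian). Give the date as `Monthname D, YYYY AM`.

Tevet 25, 5409 AM

Julian Day Number of the source date = 2323354.
Converting JDN 2323354 to the Hebrew calendar gives 25 Tevet 5409 AM.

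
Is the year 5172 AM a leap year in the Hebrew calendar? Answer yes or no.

Hebrew year 5172 is year 4 of its 19-year Metonic cycle; leap years are at positions 3, 6, 8, 11, 14, 17, 19, so it is a common year (12 months).

no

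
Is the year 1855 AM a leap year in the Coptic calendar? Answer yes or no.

1855 mod 4 = 3; in the Coptic calendar a year is leap when year mod 4 = 3, so it is a leap year.

yes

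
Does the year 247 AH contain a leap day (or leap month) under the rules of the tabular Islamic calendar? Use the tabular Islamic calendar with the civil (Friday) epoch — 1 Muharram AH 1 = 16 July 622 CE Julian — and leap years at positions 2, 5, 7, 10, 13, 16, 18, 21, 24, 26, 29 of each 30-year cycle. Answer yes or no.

yes

Year 247 AH is year 7 of its 30-year cycle; leap positions are 2, 5, 7, 10, 13, 16, 18, 21, 24, 26, 29, so it is a leap year (355 days).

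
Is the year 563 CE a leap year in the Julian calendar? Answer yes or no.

no

563 mod 4 = 3, so it is a common year in the Julian calendar.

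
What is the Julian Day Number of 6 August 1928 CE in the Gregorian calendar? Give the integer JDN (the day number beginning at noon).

2425465

JDN 2299161 is 15 October 1582 CE (Gregorian); the target day is +126304 days from there, so JDN = 2425465.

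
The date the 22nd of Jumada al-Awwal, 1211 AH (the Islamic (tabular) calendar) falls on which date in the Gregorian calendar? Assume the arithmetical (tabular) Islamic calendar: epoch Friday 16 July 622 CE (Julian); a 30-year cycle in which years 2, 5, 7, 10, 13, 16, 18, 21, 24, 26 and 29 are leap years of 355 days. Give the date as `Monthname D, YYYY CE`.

November 23, 1796 CE

Both dates share Julian Day Number 2377363; in the Gregorian calendar that is 23 November 1796 CE.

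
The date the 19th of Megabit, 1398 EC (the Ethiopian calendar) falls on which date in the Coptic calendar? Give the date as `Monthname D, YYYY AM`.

Both dates share Julian Day Number 2234673; in the Coptic calendar that is 19 Paremhat 1122 AM.

Paremhat 19, 1122 AM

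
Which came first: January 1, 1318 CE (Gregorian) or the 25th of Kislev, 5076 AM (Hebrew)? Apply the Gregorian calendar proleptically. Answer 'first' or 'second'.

second

Converting both to JDN: 2202450 vs 2201688; the smaller is the second.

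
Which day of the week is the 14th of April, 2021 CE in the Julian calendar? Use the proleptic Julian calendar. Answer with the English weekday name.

Equivalently 27 April 2021 Gregorian, JDN 2459332.
2459332 ≡ 1 (mod 7); counting from Monday = 0 gives Tuesday.

Tuesday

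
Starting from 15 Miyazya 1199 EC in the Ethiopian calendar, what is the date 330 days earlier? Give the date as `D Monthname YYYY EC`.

20 Ginbot 1198 EC

JDN of 15 Miyazya 1199 EC = 2162014.
2162014 − 330 = 2161684.
JDN 2161684 in the Ethiopian calendar is 20 Ginbot 1198 EC.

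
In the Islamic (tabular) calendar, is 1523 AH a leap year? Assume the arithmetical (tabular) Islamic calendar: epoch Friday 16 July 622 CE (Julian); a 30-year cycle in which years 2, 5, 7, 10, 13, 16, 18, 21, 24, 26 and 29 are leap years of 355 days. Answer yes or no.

no

Year 1523 AH is year 23 of its 30-year cycle; leap positions are 2, 5, 7, 10, 13, 16, 18, 21, 24, 26, 29, so it is a common year (354 days).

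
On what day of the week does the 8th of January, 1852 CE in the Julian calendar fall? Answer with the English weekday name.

Tuesday

Equivalently 20 January 1852 Gregorian, JDN 2397508.
JDN 2397508 mod 7 = 1, and JDN 0 was a Monday, so this is a Tuesday.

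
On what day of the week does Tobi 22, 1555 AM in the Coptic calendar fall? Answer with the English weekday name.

In the Gregorian calendar this is 29 January 1839 (JDN 2392769).
Since JDN mod 7 = 1 (0 = Monday), the day is Tuesday.

Tuesday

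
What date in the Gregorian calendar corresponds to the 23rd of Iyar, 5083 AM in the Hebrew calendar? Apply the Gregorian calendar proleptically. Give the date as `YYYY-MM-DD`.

1323-05-07

Julian Day Number of the source date = 2204402.
Converting JDN 2204402 to the Gregorian calendar gives 7 May 1323 CE.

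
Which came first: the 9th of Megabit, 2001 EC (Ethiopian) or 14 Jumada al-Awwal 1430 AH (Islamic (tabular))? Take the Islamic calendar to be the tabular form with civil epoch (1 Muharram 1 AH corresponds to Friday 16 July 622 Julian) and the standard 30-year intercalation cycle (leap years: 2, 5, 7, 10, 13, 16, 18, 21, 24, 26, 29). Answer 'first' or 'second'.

first

Converting both to JDN: 2454909 vs 2454961; the smaller is the first.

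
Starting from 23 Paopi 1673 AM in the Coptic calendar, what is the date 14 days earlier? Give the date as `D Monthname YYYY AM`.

9 Paopi 1673 AM

The starting date is JDN 2435780; 2435780 − 14 = 2435766.
JDN 2435766 corresponds to 9 Paopi 1673 AM.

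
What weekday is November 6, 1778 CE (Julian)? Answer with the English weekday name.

Equivalently 17 November 1778 Gregorian, JDN 2370782.
2370782 ≡ 1 (mod 7); counting from Monday = 0 gives Tuesday.

Tuesday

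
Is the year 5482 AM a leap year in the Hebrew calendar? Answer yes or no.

no

Hebrew year 5482 is year 10 of its 19-year Metonic cycle; leap years are at positions 3, 6, 8, 11, 14, 17, 19, so it is a common year (12 months).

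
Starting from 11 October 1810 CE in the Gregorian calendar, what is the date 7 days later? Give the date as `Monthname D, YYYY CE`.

October 18, 1810 CE

Counting 7 days forward from JDN 2382432 reaches JDN 2382439, which is October 18, 1810 CE.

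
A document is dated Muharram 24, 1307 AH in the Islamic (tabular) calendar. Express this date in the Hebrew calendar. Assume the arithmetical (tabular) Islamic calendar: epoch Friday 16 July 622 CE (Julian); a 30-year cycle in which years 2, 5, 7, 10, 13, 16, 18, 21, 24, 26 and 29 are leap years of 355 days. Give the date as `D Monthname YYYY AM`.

24 Elul 5649 AM

Julian Day Number of the source date = 2411266.
Converting JDN 2411266 to the Hebrew calendar gives 24 Elul 5649 AM.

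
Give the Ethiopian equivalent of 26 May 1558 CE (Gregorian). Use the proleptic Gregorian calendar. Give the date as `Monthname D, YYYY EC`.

Julian Day Number of the source date = 2290253.
Converting JDN 2290253 to the Ethiopian calendar gives 21 Ginbot 1550 EC.

Ginbot 21, 1550 EC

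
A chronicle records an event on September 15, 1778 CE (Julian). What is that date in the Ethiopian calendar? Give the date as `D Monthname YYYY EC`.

18 Meskerem 1771 EC

Julian Day Number of the source date = 2370730.
Converting JDN 2370730 to the Ethiopian calendar gives 18 Meskerem 1771 EC.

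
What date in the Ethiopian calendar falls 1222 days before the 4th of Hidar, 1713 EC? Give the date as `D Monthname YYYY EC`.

3 Hamle 1709 EC

Counting 1222 days back from JDN 2349592 reaches JDN 2348370, which is 3 Hamle 1709 EC.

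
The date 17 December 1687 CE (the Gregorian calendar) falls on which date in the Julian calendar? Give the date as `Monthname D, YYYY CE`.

The Julian–Gregorian offset here is 10 days (Julian trailing).
17 December 1687 Gregorian − 10 days → 7 December 1687 Julian.

December 7, 1687 CE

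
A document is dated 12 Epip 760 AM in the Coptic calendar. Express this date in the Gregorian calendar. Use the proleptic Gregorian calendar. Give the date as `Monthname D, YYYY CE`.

Both dates share Julian Day Number 2102566; in the Gregorian calendar that is 12 July 1044 CE.

July 12, 1044 CE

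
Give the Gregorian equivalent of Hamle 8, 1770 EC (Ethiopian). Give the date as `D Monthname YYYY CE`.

13 July 1778 CE

Julian Day Number of the source date = 2370655.
Converting JDN 2370655 to the Gregorian calendar gives 13 July 1778 CE.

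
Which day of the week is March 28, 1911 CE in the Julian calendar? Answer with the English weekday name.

Monday

In the Gregorian calendar this is 10 April 1911 (JDN 2419137).
JDN 2419137 mod 7 = 0, and JDN 0 was a Monday, so this is a Monday.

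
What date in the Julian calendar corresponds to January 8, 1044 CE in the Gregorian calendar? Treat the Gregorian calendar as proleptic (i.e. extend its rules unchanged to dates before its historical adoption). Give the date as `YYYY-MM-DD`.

For dates in this range the Gregorian date is 6 days ahead of the Julian.
8 January 1044 Gregorian − 6 days → 2 January 1044 Julian.

1044-01-02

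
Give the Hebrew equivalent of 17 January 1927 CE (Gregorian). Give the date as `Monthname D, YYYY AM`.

Julian Day Number of the source date = 2424898.
Converting JDN 2424898 to the Hebrew calendar gives 14 Shevat 5687 AM.

Shevat 14, 5687 AM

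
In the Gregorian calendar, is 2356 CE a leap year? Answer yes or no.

yes

2356 is divisible by 4 and not by 100, so it is a leap year.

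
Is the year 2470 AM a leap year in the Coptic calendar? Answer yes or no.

no

2470 mod 4 = 2; in the Coptic calendar a year is leap when year mod 4 = 3, so it is a common year.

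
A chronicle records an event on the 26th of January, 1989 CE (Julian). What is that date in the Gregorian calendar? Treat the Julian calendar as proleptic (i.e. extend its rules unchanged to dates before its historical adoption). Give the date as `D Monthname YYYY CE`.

For dates in this range the Gregorian date is 13 days ahead of the Julian.
26 January 1989 Julian + 13 days → 8 February 1989 Gregorian.

8 February 1989 CE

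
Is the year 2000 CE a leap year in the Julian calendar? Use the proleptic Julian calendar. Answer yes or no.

yes

2000 mod 4 = 0, so it is a leap year in the Julian calendar.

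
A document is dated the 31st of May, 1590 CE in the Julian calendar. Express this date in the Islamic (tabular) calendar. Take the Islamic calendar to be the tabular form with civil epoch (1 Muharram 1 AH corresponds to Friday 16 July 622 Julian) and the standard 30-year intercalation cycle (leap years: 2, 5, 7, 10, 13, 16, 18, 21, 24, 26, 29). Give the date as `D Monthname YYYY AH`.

6 Sha'ban 998 AH

The source date corresponds to 10 June 1590 in the Gregorian calendar (JDN 2301956).
That day falls on 6 Sha'ban 998 AH in the tabular Islamic calendar.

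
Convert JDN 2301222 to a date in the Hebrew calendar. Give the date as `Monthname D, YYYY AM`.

Sivan 11, 5348 AM

JDN 2301222 is 6 June 1588 in the Gregorian calendar.
In the Hebrew calendar that day is Sivan 11, 5348 AM.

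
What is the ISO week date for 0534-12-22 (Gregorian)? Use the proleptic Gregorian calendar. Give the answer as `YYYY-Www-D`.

0534-W51-3

The weekday is Wednesday (ISO weekday 3).
That Wednesday belongs to ISO week 51 of ISO year 534.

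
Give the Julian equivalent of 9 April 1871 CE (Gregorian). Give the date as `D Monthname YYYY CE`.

At this point the Julian calendar is 12 days behind the Gregorian.
9 April 1871 Gregorian − 12 days → 28 March 1871 Julian.

28 March 1871 CE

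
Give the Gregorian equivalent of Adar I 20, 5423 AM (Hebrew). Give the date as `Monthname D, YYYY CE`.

Julian Day Number of the source date = 2328516.
Converting JDN 2328516 to the Gregorian calendar gives 27 February 1663 CE.

February 27, 1663 CE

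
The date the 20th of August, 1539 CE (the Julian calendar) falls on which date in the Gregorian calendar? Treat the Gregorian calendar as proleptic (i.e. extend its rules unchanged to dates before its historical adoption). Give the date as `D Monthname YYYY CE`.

30 August 1539 CE

The Julian–Gregorian offset here is 10 days (Julian trailing).
20 August 1539 Julian + 10 days → 30 August 1539 Gregorian.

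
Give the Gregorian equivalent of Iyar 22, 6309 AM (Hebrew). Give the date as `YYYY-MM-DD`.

Both dates share Julian Day Number 2652205; in the Gregorian calendar that is 22 May 2549 CE.

2549-05-22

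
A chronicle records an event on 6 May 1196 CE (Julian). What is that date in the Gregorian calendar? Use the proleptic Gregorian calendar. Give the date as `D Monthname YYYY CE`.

13 May 1196 CE

The Julian–Gregorian offset here is 7 days (Julian trailing).
6 May 1196 Julian + 7 days → 13 May 1196 Gregorian.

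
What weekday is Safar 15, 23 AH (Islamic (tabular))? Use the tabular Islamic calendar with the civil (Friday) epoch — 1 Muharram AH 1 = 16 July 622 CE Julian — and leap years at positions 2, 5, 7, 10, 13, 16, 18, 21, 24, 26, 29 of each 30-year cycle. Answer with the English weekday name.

Friday

Equivalently 5 January 644 Gregorian, JDN 1956280.
JDN 1956280 mod 7 = 4, and JDN 0 was a Monday, so this is a Friday.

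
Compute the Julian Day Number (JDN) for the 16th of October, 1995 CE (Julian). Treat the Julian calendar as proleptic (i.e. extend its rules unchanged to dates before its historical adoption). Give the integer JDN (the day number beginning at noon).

Equivalently 29 October 1995 (Gregorian).
JDN 2400001 is 17 November 1858 CE (Gregorian), MJD 0; the target day is +50019 days from there, so JDN = 2450020.

2450020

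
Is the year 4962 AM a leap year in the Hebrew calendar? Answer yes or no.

Hebrew year 4962 is year 3 of its 19-year Metonic cycle; leap years are at positions 3, 6, 8, 11, 14, 17, 19, so it is a leap year (13 months).

yes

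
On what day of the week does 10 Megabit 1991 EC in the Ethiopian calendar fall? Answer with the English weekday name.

Friday

This is JDN 2451257 (19 March 1999 Gregorian).
2451257 ≡ 4 (mod 7); counting from Monday = 0 gives Friday.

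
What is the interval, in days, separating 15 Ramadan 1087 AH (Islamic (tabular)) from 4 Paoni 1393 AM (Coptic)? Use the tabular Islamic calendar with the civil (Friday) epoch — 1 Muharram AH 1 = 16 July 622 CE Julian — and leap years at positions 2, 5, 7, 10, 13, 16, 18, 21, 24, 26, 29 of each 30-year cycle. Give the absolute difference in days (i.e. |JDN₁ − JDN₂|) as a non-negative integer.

199

JDN of the first date = 2333532.
JDN of the second date = 2333731.
|2333731 − 2333532| = 199.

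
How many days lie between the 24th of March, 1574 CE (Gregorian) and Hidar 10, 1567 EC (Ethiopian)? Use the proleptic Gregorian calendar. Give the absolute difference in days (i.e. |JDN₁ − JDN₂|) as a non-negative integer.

237

First date → JDN 2296034; second date → JDN 2296271.
The interval is |2296034 − 2296271| = 237 days.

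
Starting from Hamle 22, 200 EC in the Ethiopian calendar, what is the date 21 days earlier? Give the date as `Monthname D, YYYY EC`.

Hamle 1, 200 EC

Counting 21 days back from JDN 1797227 reaches JDN 1797206, which is Hamle 1, 200 EC.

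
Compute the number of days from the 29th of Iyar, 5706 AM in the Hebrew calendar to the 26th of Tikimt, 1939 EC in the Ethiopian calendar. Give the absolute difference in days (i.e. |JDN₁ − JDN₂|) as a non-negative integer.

JDN of the first date = 2431971.
JDN of the second date = 2432130.
|2432130 − 2431971| = 159.

159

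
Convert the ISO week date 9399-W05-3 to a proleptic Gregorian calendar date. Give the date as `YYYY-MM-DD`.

9399-01-30

ISO week 1 of 9399 is the week containing the first Thursday of 9399.
Week 5, day 3 (Wednesday) lands on 9399-01-30.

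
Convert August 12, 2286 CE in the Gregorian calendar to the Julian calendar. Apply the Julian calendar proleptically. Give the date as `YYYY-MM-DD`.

At this point the Julian calendar is 15 days behind the Gregorian.
12 August 2286 Gregorian − 15 days → 28 July 2286 Julian.

2286-07-28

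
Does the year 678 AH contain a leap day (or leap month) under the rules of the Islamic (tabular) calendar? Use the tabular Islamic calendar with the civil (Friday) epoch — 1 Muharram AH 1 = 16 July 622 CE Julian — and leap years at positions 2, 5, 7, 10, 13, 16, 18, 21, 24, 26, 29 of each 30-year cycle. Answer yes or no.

Year 678 AH is year 18 of its 30-year cycle; leap positions are 2, 5, 7, 10, 13, 16, 18, 21, 24, 26, 29, so it is a leap year (355 days).

yes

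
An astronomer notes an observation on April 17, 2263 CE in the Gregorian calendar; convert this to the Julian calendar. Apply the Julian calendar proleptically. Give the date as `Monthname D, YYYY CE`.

For dates in this range the Gregorian date is 15 days ahead of the Julian.
17 April 2263 Gregorian − 15 days → 2 April 2263 Julian.

April 2, 2263 CE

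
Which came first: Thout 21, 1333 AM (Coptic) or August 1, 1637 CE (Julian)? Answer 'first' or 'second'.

First date → JDN 2311563; second date → JDN 2319185.
JDN 2311563 < JDN 2319185, so the first date is earlier.

first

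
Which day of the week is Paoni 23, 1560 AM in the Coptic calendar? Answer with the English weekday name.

In the Gregorian calendar this is 29 June 1844 (JDN 2394747).
Since JDN mod 7 = 5 (0 = Monday), the day is Saturday.

Saturday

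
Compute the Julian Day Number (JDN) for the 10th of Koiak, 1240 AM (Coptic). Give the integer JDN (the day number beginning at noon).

In the proleptic Gregorian calendar the same day is 17 December 1523.
JDN 2400001 is 17 November 1858 CE (Gregorian), MJD 0; the target day is −122327 days from there, so JDN = 2277674.

2277674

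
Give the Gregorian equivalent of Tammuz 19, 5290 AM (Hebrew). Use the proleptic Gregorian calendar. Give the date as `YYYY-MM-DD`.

1530-07-24

Both dates share Julian Day Number 2280085; in the Gregorian calendar that is 24 July 1530 CE.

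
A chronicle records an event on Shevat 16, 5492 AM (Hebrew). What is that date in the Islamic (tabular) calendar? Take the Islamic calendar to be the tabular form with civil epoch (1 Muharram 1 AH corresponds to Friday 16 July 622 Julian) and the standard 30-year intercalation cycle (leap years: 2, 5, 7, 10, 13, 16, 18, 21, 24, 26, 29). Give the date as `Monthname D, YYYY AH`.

The source date corresponds to 12 February 1732 in the Gregorian calendar (JDN 2353702).
That day falls on 15 Sha'ban 1144 AH in the tabular Islamic calendar.

Sha'ban 15, 1144 AH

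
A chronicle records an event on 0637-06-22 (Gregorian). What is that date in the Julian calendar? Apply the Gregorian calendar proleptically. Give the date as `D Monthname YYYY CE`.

19 June 637 CE

At this point the Julian calendar is 3 days behind the Gregorian.
22 June 637 Gregorian − 3 days → 19 June 637 Julian.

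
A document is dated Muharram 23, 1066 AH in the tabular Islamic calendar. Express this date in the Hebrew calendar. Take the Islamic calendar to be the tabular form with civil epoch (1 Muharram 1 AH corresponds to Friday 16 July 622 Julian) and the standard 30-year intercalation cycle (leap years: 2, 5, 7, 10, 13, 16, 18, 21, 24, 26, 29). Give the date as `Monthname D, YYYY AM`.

Cheshvan 22, 5416 AM

Julian Day Number of the source date = 2325862.
Converting JDN 2325862 to the Hebrew calendar gives 22 Cheshvan 5416 AM.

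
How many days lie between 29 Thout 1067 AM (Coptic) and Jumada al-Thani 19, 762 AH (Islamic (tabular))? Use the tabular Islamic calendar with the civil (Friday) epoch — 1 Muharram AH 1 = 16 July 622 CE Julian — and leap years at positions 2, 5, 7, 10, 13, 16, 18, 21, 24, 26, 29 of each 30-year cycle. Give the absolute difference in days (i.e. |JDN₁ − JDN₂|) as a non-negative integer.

First date → JDN 2214414; second date → JDN 2218279.
The interval is |2214414 − 2218279| = 3865 days.

3865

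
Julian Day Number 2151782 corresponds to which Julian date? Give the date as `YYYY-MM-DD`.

1179-04-05

JDN 2151782 is 12 April 1179 in the proleptic Gregorian calendar.
In the Julian calendar that day is 1179-04-05.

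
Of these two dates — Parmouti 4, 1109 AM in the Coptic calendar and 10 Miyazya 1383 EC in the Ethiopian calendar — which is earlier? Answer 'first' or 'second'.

second

Converting both to JDN: 2229940 vs 2229215; the smaller is the second.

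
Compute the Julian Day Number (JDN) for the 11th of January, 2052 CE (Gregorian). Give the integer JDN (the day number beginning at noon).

JDN 2451545 is 1 January 2000 CE (Gregorian); the target day is +19003 days from there, so JDN = 2470548.

2470548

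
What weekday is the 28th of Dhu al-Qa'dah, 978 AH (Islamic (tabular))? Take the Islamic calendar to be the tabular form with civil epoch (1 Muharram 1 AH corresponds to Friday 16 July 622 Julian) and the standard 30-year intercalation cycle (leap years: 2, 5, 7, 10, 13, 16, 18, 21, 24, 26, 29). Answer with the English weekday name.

Monday

In the proleptic Gregorian calendar this is 3 May 1571 (JDN 2294978).
Since JDN mod 7 = 0 (0 = Monday), the day is Monday.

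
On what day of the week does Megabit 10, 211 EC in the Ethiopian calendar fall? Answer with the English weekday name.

Saturday

This is JDN 1801112 (6 March 219 Gregorian).
JDN 1801112 mod 7 = 5, and JDN 0 was a Monday, so this is a Saturday.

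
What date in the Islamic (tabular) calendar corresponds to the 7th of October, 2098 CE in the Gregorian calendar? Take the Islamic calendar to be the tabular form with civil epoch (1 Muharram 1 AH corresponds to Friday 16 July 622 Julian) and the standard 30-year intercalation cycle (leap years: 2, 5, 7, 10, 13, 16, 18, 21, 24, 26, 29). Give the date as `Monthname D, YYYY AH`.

Both dates share Julian Day Number 2487619; in the tabular Islamic calendar that is 11 Rajab 1522 AH.

Rajab 11, 1522 AH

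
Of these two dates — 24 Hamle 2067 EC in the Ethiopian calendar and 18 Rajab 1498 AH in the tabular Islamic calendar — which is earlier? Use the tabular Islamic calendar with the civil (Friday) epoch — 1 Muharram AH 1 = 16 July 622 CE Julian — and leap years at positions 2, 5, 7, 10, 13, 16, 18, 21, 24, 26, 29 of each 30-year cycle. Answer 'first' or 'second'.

second

Converting both to JDN: 2479150 vs 2479121; the smaller is the second.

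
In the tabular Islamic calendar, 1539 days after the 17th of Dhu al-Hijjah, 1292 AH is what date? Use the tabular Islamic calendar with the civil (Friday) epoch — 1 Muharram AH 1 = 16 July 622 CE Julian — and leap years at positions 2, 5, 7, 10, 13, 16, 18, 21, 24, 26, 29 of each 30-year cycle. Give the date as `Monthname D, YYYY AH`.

JDN of the 17th of Dhu al-Hijjah, 1292 AH = 2406268.
2406268 + 1539 = 2407807.
JDN 2407807 in the tabular Islamic calendar is Rabi' al-Thani 20, 1297 AH.

Rabi' al-Thani 20, 1297 AH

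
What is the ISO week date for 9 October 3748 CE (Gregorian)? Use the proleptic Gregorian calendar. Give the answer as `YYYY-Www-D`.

The weekday is Wednesday (ISO weekday 3).
That Wednesday belongs to ISO week 41 of ISO year 3748.

3748-W41-3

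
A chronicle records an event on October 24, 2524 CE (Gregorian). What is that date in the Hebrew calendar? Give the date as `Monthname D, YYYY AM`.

Both dates share Julian Day Number 2643229; in the Hebrew calendar that is 25 Tishrei 6285 AM.

Tishrei 25, 6285 AM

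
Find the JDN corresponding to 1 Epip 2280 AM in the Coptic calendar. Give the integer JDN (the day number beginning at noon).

In the Gregorian calendar the same day is 12 July 2564.
JDN 2400001 is 17 November 1858 CE (Gregorian), MJD 0; the target day is +257734 days from there, so JDN = 2657735.

2657735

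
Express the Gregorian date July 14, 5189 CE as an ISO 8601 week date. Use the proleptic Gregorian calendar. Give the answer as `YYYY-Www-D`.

The weekday is Friday (ISO weekday 5).
That Friday belongs to ISO week 28 of ISO year 5189.

5189-W28-5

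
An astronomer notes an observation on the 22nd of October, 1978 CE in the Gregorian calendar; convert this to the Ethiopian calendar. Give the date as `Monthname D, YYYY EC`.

Tikimt 12, 1971 EC

Julian Day Number of the source date = 2443804.
Converting JDN 2443804 to the Ethiopian calendar gives 12 Tikimt 1971 EC.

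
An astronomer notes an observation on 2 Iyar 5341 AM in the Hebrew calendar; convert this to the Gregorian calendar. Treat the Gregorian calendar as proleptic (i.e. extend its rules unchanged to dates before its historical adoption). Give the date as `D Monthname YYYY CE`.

Julian Day Number of the source date = 2298613.
Converting JDN 2298613 to the Gregorian calendar gives 15 April 1581 CE.

15 April 1581 CE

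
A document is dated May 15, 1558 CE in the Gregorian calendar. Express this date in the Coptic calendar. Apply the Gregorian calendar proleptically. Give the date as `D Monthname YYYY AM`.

Both dates share Julian Day Number 2290242; in the Coptic calendar that is 10 Pashons 1274 AM.

10 Pashons 1274 AM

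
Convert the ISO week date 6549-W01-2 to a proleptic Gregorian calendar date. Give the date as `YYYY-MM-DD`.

ISO week 1 of 6549 is the week containing the first Thursday of 6549.
Week 1, day 2 (Tuesday) lands on 6548-12-31.

6548-12-31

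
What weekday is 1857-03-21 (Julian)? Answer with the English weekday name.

Thursday

Equivalently 2 April 1857 Gregorian, JDN 2399407.
2399407 ≡ 3 (mod 7); counting from Monday = 0 gives Thursday.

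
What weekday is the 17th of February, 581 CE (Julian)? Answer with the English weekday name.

Monday

In the proleptic Gregorian calendar this is 19 February 581 (JDN 1933316).
1933316 ≡ 0 (mod 7); counting from Monday = 0 gives Monday.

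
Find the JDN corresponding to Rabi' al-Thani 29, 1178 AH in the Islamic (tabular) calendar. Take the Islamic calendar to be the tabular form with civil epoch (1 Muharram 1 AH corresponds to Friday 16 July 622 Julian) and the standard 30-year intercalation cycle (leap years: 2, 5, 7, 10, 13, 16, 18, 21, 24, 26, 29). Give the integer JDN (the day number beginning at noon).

2365647

In the Gregorian calendar the same day is 26 October 1764.
JDN 2299161 is 15 October 1582 CE (Gregorian); the target day is +66486 days from there, so JDN = 2365647.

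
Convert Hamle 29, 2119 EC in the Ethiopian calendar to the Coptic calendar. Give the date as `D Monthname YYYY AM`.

Both dates share Julian Day Number 2498148; in the Coptic calendar that is 29 Epip 1843 AM.

29 Epip 1843 AM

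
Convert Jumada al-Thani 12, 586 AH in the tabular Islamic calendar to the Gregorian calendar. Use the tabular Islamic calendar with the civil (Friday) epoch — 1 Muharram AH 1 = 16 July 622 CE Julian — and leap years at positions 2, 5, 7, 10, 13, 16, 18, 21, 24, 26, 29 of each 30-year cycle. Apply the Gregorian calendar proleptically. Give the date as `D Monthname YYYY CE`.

Both dates share Julian Day Number 2155903; in the Gregorian calendar that is 24 July 1190 CE.

24 July 1190 CE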